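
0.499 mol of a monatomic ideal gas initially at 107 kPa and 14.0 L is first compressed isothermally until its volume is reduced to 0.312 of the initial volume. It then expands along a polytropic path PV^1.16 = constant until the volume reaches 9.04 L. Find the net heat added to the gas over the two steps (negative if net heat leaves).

-963 J

T₁ = P₁V₁/(nR) = 107×14.0/(0.499×8.314) = 361 K.
Step 1 — Isothermal: T stays 361 K; PV = const ⇒ V₂ = 4.37 L, P₂ = 343 kPa.
ΔU = 0 (ideal gas, T constant).
W = nRT ln(V₂/V₁) = 0.499×8.314×361×ln(0.312) = -1740 J.
Q = ΔU + W = -1740 J.
State after step 1: P = 343 kPa, V = 4.37 L, T = 361 K.
Step 2 — Polytropic n=1.16: T₂ = T₁(V₁/V₂)^(n−1) = 361×(0.483)^0.16 = 321 K; P₂ = P₁(V₁/V₂)^n = 148 kPa.
W = (P₁V₁−P₂V₂)/(n−1) = (343×4.37−148×9.04)/0.16 = 1030 J.
ΔU = nCvΔT = 0.499×12.5×(321−361) = -247 J.
Q = ΔU + W = 782 J.
Net over both steps: W = -716 J, Q = -963 J, ΔU = -247 J.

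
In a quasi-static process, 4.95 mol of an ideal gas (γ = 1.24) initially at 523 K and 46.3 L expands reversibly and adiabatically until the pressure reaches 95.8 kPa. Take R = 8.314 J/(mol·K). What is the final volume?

P₁ = nRT₁/V₁ = 4.95×8.314×523/46.3 = 465 kPa.
Adiabatic: T₂/T₁ = (P₂/P₁)^((γ−1)/γ) ⇒ T₂ = 523×(0.206)^0.194 = 385 K; V₂ = 165 L.

165 L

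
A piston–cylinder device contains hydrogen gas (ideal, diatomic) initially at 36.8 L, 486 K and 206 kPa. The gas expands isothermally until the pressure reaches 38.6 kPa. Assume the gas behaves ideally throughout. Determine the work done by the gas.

n = P₁V₁/(RT₁) = 206×36.8/(8.314×486) = 1.88 mol.
Isothermal: T stays 486 K; PV = const ⇒ V₂ = 196 L, P₂ = 38.6 kPa.
W = nRT ln(V₂/V₁) = 1.88×8.314×486×ln(5.34) = 12700 J.

12700 J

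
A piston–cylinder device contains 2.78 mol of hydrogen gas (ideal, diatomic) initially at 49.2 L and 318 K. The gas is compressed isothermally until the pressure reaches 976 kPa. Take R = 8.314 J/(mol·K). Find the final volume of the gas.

P₁ = nRT₁/V₁ = 2.78×8.314×318/49.2 = 149 kPa.
Isothermal: T stays 318 K; PV = const ⇒ V₂ = 7.53 L, P₂ = 976 kPa.

7.53 L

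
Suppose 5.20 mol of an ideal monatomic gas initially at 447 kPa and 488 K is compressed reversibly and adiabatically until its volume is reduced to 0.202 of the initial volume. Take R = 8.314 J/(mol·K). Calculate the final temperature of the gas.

V₁ = nRT₁/P₁ = 5.20×8.314×488/447 = 47.2 L.
Adiabatic: TV^(γ−1) = const ⇒ T₂ = 488×(4.95)^0.667 = 1420 K; PV^γ = const ⇒ P₂ = 6430 kPa.

1420 K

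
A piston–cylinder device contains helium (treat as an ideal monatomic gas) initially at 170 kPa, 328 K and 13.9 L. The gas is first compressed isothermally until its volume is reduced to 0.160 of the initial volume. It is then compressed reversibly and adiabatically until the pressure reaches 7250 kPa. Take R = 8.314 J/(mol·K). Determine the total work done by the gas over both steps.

-8430 J

n = P₁V₁/(RT₁) = 170×13.9/(8.314×328) = 0.867 mol.
Step 1 — Isothermal: T stays 328 K; PV = const ⇒ V₂ = 2.22 L, P₂ = 1060 kPa.
ΔU = 0 (ideal gas, T constant).
W = nRT ln(V₂/V₁) = 0.867×8.314×328×ln(0.160) = -4330 J.
Q = ΔU + W = -4330 J.
State after step 1: P = 1060 kPa, V = 2.22 L, T = 328 K.
Step 2 — Adiabatic: T₂/T₁ = (P₂/P₁)^((γ−1)/γ) ⇒ T₂ = 328×(6.82)^0.400 = 707 K; V₂ = 0.703 L.
ΔU = nCvΔT = 0.867×12.5×(707−328) = 4100 J.
Q = 0 for an adiabatic process, so W = −ΔU = -4100 J.
Net over both steps: W = -8430 J, Q = -4330 J, ΔU = 4100 J.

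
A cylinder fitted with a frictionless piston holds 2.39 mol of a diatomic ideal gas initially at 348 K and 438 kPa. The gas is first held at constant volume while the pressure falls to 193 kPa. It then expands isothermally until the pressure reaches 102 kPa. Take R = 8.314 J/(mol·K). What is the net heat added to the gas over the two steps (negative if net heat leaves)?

V₁ = nRT₁/P₁ = 2.39×8.314×348/438 = 15.8 L.
Step 1 — Isochoric: V stays 15.8 L; P/T = const ⇒ T₂ = 153 K, P₂ = 193 kPa.
W = 0 (no volume change).
ΔU = nCvΔT = 2.39×20.8×(153−348) = -9670 J.
Q = ΔU = -9670 J.
State after step 1: P = 193 kPa, V = 15.8 L, T = 153 K.
Step 2 — Isothermal: T stays 153 K; PV = const ⇒ V₂ = 29.9 L, P₂ = 102 kPa.
ΔU = 0 (ideal gas, T constant).
W = nRT ln(V₂/V₁) = 2.39×8.314×153×ln(1.89) = 1940 J.
Q = ΔU + W = 1940 J.
Net over both steps: W = 1940 J, Q = -7730 J, ΔU = -9670 J.

-7730 J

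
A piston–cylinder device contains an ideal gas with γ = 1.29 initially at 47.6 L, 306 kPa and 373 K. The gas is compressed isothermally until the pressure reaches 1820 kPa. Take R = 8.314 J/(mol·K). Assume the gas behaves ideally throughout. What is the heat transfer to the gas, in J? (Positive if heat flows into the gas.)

-26000 J

n = P₁V₁/(RT₁) = 306×47.6/(8.314×373) = 4.70 mol.
Isothermal: T stays 373 K; PV = const ⇒ V₂ = 8.00 L, P₂ = 1820 kPa.
ΔU = 0 (ideal gas, T constant).
W = nRT ln(V₂/V₁) = 4.70×8.314×373×ln(0.168) = -26000 J.
Q = ΔU + W = -26000 J.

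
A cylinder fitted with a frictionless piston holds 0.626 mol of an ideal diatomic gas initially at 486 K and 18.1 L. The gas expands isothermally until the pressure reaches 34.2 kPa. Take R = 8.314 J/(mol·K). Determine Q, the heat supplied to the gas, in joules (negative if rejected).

P₁ = nRT₁/V₁ = 0.626×8.314×486/18.1 = 140 kPa.
Isothermal: T stays 486 K; PV = const ⇒ V₂ = 74.0 L, P₂ = 34.2 kPa.
ΔU = 0 (ideal gas, T constant).
W = nRT ln(V₂/V₁) = 0.626×8.314×486×ln(4.09) = 3560 J.
Q = ΔU + W = 3560 J.

3560 J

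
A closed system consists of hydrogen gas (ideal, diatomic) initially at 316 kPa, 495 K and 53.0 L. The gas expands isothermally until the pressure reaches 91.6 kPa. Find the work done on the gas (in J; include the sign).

n = P₁V₁/(RT₁) = 316×53.0/(8.314×495) = 4.07 mol.
Isothermal: T stays 495 K; PV = const ⇒ V₂ = 183 L, P₂ = 91.6 kPa.
W = nRT ln(V₂/V₁) = 4.07×8.314×495×ln(3.45) = 20700 J.
Work done on the gas = −W_by = -20700 J.

-20700 J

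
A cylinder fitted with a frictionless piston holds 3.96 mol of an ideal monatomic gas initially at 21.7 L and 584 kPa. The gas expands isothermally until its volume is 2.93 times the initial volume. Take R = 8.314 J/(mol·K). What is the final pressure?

T₁ = P₁V₁/(nR) = 584×21.7/(3.96×8.314) = 385 K.
Isothermal: T stays 385 K; PV = const ⇒ V₂ = 63.6 L, P₂ = 199 kPa.

199 kPa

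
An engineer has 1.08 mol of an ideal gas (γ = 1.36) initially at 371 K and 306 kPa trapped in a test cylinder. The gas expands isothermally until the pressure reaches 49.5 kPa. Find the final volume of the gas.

V₁ = nRT₁/P₁ = 1.08×8.314×371/306 = 10.9 L.
Isothermal: T stays 371 K; PV = const ⇒ V₂ = 67.3 L, P₂ = 49.5 kPa.

67.3 L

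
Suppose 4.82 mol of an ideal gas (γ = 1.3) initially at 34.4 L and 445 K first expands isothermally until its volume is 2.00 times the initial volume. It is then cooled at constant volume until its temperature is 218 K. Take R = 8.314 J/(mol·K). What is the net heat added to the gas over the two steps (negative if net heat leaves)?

P₁ = nRT₁/V₁ = 4.82×8.314×445/34.4 = 518 kPa.
Step 1 — Isothermal: T stays 445 K; PV = const ⇒ V₂ = 68.8 L, P₂ = 259 kPa.
ΔU = 0 (ideal gas, T constant).
W = nRT ln(V₂/V₁) = 4.82×8.314×445×ln(2.00) = 12400 J.
Q = ΔU + W = 12400 J.
State after step 1: P = 259 kPa, V = 68.8 L, T = 445 K.
Step 2 — Isochoric: V stays 68.8 L; P/T = const ⇒ T₂ = 218 K, P₂ = 127 kPa.
W = 0 (no volume change).
ΔU = nCvΔT = 4.82×27.7×(218−445) = -30300 J.
Q = ΔU = -30300 J.
Net over both steps: W = 12400 J, Q = -18000 J, ΔU = -30300 J.

-18000 J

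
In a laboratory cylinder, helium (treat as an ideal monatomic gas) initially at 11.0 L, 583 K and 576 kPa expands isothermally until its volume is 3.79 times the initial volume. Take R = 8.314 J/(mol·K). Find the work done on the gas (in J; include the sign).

-8440 J

n = P₁V₁/(RT₁) = 576×11.0/(8.314×583) = 1.31 mol.
Isothermal: T stays 583 K; PV = const ⇒ V₂ = 41.7 L, P₂ = 152 kPa.
W = nRT ln(V₂/V₁) = 1.31×8.314×583×ln(3.79) = 8440 J.
Work done on the gas = −W_by = -8440 J.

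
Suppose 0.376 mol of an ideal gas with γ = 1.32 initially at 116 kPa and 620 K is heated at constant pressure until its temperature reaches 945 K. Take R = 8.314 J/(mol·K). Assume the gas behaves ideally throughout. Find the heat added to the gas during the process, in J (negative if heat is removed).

V₁ = nRT₁/P₁ = 0.376×8.314×620/116 = 16.7 L.
Isobaric: P stays 116 kPa; V/T = const ⇒ T₂ = 945 K, V₂ = 25.5 L.
W = PΔV = 116×(25.5−16.7) kPa·L = 1020 J.
ΔU = nCvΔT = 0.376×26.0×(945−620) = 3170 J.
Q = ΔU + W = nCpΔT = 4190 J.

4190 J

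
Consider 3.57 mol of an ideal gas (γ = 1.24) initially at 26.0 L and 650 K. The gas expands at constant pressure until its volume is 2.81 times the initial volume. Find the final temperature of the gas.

P₁ = nRT₁/V₁ = 3.57×8.314×650/26.0 = 742 kPa.
Isobaric: P stays 742 kPa; V/T = const ⇒ T₂ = 1830 K, V₂ = 73.1 L.

1830 K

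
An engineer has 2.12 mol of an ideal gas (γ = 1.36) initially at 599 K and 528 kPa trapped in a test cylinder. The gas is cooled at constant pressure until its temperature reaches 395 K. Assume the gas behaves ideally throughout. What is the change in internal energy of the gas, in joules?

-9990 J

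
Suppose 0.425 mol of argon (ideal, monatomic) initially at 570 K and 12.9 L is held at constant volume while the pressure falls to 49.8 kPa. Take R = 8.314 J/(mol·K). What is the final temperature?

182 K

P₁ = nRT₁/V₁ = 0.425×8.314×570/12.9 = 156 kPa.
Isochoric: V stays 12.9 L; P/T = const ⇒ T₂ = 182 K, P₂ = 49.8 kPa.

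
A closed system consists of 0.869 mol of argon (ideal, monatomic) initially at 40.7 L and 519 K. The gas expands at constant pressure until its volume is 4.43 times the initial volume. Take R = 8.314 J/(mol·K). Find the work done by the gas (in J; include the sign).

P₁ = nRT₁/V₁ = 0.869×8.314×519/40.7 = 92.1 kPa.
Isobaric: P stays 92.1 kPa; V/T = const ⇒ T₂ = 2300 K, V₂ = 180 L.
W = PΔV = 92.1×(180−40.7) kPa·L = 12900 J.

12900 J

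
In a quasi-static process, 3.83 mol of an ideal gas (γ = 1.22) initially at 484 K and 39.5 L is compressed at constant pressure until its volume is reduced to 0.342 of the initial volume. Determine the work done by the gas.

-10100 J

P₁ = nRT₁/V₁ = 3.83×8.314×484/39.5 = 390 kPa.
Isobaric: P stays 390 kPa; V/T = const ⇒ T₂ = 166 K, V₂ = 13.5 L.
W = PΔV = 390×(13.5−39.5) kPa·L = -10100 J.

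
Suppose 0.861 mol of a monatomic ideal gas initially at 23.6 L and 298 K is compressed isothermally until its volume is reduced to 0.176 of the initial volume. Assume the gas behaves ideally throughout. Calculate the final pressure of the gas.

P₁ = nRT₁/V₁ = 0.861×8.314×298/23.6 = 90.4 kPa.
Isothermal: T stays 298 K; PV = const ⇒ V₂ = 4.15 L, P₂ = 514 kPa.

514 kPa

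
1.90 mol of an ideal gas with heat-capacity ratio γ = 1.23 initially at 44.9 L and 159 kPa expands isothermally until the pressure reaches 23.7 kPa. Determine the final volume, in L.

T₁ = P₁V₁/(nR) = 159×44.9/(1.90×8.314) = 452 K.
Isothermal: T stays 452 K; PV = const ⇒ V₂ = 301 L, P₂ = 23.7 kPa.

301 L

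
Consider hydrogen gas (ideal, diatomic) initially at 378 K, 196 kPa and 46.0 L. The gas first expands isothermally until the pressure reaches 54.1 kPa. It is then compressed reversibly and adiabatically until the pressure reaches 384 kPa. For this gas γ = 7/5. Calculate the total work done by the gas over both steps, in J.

n = P₁V₁/(RT₁) = 196×46.0/(8.314×378) = 2.87 mol.
Step 1 — Isothermal: T stays 378 K; PV = const ⇒ V₂ = 167 L, P₂ = 54.1 kPa.
ΔU = 0 (ideal gas, T constant).
W = nRT ln(V₂/V₁) = 2.87×8.314×378×ln(3.62) = 11600 J.
Q = ΔU + W = 11600 J.
State after step 1: P = 54.1 kPa, V = 167 L, T = 378 K.
Step 2 — Adiabatic: T₂/T₁ = (P₂/P₁)^((γ−1)/γ) ⇒ T₂ = 378×(7.10)^0.286 = 662 K; V₂ = 41.1 L.
ΔU = nCvΔT = 2.87×20.8×(662−378) = 16900 J.
Q = 0 for an adiabatic process, so W = −ΔU = -16900 J.
Net over both steps: W = -5310 J, Q = 11600 J, ΔU = 16900 J.

-5310 J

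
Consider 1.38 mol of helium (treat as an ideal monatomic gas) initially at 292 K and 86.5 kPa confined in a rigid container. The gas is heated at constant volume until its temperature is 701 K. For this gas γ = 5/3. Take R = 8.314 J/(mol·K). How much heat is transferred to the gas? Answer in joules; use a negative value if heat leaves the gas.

V₁ = nRT₁/P₁ = 1.38×8.314×292/86.5 = 38.7 L.
Isochoric: V stays 38.7 L; P/T = const ⇒ T₂ = 701 K, P₂ = 208 kPa.
W = 0 (no volume change).
ΔU = nCvΔT = 1.38×12.5×(701−292) = 7040 J.
Q = ΔU = 7040 J.

7040 J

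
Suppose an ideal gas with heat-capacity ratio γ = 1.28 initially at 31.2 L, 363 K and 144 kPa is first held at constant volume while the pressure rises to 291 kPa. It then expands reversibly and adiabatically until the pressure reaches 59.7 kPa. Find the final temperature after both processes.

519 K

n = P₁V₁/(RT₁) = 144×31.2/(8.314×363) = 1.49 mol.
Step 1 — Isochoric: V stays 31.2 L; P/T = const ⇒ T₂ = 734 K, P₂ = 291 kPa.
W = 0 (no volume change).
ΔU = nCvΔT = 1.49×29.7×(734−363) = 16400 J.
Q = ΔU = 16400 J.
State after step 1: P = 291 kPa, V = 31.2 L, T = 734 K.
Step 2 — Adiabatic: T₂/T₁ = (P₂/P₁)^((γ−1)/γ) ⇒ T₂ = 734×(0.205)^0.219 = 519 K; V₂ = 108 L.
ΔU = nCvΔT = 1.49×29.7×(519−734) = -9500 J.
Q = 0 for an adiabatic process, so W = −ΔU = 9500 J.
Net over both steps: W = 9500 J, Q = 16400 J, ΔU = 6880 J.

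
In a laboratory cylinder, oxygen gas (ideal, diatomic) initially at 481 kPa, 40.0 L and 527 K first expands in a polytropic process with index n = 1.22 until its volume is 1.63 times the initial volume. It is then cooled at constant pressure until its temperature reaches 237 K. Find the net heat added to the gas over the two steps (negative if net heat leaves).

n = P₁V₁/(RT₁) = 481×40.0/(8.314×527) = 4.39 mol.
Step 1 — Polytropic n=1.22: T₂ = T₁(V₁/V₂)^(n−1) = 527×(0.613)^0.22 = 473 K; P₂ = P₁(V₁/V₂)^n = 265 kPa.
W = (P₁V₁−P₂V₂)/(n−1) = (481×40.0−265×65.2)/0.22 = 8910 J.
ΔU = nCvΔT = 4.39×20.8×(473−527) = -4900 J.
Q = ΔU + W = 4010 J.
State after step 1: P = 265 kPa, V = 65.2 L, T = 473 K.
Step 2 — Isobaric: P stays 265 kPa; V/T = const ⇒ T₂ = 237 K, V₂ = 32.6 L.
W = PΔV = 265×(32.6−65.2) kPa·L = -8630 J.
ΔU = nCvΔT = 4.39×20.8×(237−473) = -21600 J.
Q = ΔU + W = nCpΔT = -30200 J.
Net over both steps: W = 286 J, Q = -26200 J, ΔU = -26500 J.

-26200 J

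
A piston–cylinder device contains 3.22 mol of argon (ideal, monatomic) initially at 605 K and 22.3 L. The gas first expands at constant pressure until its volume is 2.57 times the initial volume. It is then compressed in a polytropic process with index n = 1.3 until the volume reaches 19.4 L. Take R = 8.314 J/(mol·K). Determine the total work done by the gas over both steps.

P₁ = nRT₁/V₁ = 3.22×8.314×605/22.3 = 726 kPa.
Step 1 — Isobaric: P stays 726 kPa; V/T = const ⇒ T₂ = 1550 K, V₂ = 57.3 L.
W = PΔV = 726×(57.3−22.3) kPa·L = 25400 J.
ΔU = nCvΔT = 3.22×12.5×(1550−605) = 38100 J.
Q = ΔU + W = nCpΔT = 63600 J.
State after step 1: P = 726 kPa, V = 57.3 L, T = 1550 K.
Step 2 — Polytropic n=1.3: T₂ = T₁(V₁/V₂)^(n−1) = 1550×(2.95)^0.30 = 2150 K; P₂ = P₁(V₁/V₂)^n = 2970 kPa.
W = (P₁V₁−P₂V₂)/(n−1) = (726×57.3−2970×19.4)/0.30 = -53300 J.
ΔU = nCvΔT = 3.22×12.5×(2150−1550) = 24000 J.
Q = ΔU + W = -29300 J.
Net over both steps: W = -27800 J, Q = 34300 J, ΔU = 62100 J.

-27800 J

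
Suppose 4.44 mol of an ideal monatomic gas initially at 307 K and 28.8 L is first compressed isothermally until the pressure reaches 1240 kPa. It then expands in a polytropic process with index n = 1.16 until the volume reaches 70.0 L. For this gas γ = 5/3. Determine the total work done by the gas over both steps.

P₁ = nRT₁/V₁ = 4.44×8.314×307/28.8 = 393 kPa.
Step 1 — Isothermal: T stays 307 K; PV = const ⇒ V₂ = 9.14 L, P₂ = 1240 kPa.
ΔU = 0 (ideal gas, T constant).
W = nRT ln(V₂/V₁) = 4.44×8.314×307×ln(0.317) = -13000 J.
Q = ΔU + W = -13000 J.
State after step 1: P = 1240 kPa, V = 9.14 L, T = 307 K.
Step 2 — Polytropic n=1.16: T₂ = T₁(V₁/V₂)^(n−1) = 307×(0.131)^0.16 = 222 K; P₂ = P₁(V₁/V₂)^n = 117 kPa.
W = (P₁V₁−P₂V₂)/(n−1) = (1240×9.14−117×70.0)/0.16 = 19700 J.
ΔU = nCvΔT = 4.44×12.5×(222−307) = -4730 J.
Q = ΔU + W = 15000 J.
Net over both steps: W = 6680 J, Q = 1960 J, ΔU = -4730 J.

6680 J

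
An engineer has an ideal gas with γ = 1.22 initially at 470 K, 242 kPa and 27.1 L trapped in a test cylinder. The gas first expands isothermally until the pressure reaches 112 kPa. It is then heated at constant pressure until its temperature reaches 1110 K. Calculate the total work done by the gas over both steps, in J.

14000 J

n = P₁V₁/(RT₁) = 242×27.1/(8.314×470) = 1.68 mol.
Step 1 — Isothermal: T stays 470 K; PV = const ⇒ V₂ = 58.6 L, P₂ = 112 kPa.
ΔU = 0 (ideal gas, T constant).
W = nRT ln(V₂/V₁) = 1.68×8.314×470×ln(2.16) = 5050 J.
Q = ΔU + W = 5050 J.
State after step 1: P = 112 kPa, V = 58.6 L, T = 470 K.
Step 2 — Isobaric: P stays 112 kPa; V/T = const ⇒ T₂ = 1110 K, V₂ = 138 L.
W = PΔV = 112×(138−58.6) kPa·L = 8930 J.
ΔU = nCvΔT = 1.68×37.8×(1110−470) = 40600 J.
Q = ΔU + W = nCpΔT = 49500 J.
Net over both steps: W = 14000 J, Q = 54600 J, ΔU = 40600 J.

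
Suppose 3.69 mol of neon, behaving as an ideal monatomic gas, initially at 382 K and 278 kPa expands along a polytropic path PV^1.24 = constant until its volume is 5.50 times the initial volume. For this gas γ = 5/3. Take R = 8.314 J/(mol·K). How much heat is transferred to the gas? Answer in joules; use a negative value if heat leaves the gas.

10500 J

V₁ = nRT₁/P₁ = 3.69×8.314×382/278 = 42.2 L.
Polytropic n=1.24: T₂ = T₁(V₁/V₂)^(n−1) = 382×(0.182)^0.24 = 254 K; P₂ = P₁(V₁/V₂)^n = 33.6 kPa.
W = (P₁V₁−P₂V₂)/(n−1) = (278×42.2−33.6×232)/0.24 = 16400 J.
ΔU = nCvΔT = 3.69×12.5×(254−382) = -5900 J.
Q = ΔU + W = 10500 J.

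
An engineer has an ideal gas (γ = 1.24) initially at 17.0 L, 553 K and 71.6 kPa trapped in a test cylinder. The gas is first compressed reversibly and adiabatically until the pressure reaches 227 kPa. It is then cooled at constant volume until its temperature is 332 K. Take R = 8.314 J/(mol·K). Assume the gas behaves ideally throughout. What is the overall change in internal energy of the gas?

-2030 J

n = P₁V₁/(RT₁) = 71.6×17.0/(8.314×553) = 0.265 mol.
Step 1 — Adiabatic: T₂/T₁ = (P₂/P₁)^((γ−1)/γ) ⇒ T₂ = 553×(3.17)^0.194 = 691 K; V₂ = 6.70 L.
ΔU = nCvΔT = 0.265×34.6×(691−553) = 1270 J.
Q = 0 for an adiabatic process, so W = −ΔU = -1270 J.
State after step 1: P = 227 kPa, V = 6.70 L, T = 691 K.
Step 2 — Isochoric: V stays 6.70 L; P/T = const ⇒ T₂ = 332 K, P₂ = 109 kPa.
W = 0 (no volume change).
ΔU = nCvΔT = 0.265×34.6×(332−691) = -3300 J.
Q = ΔU = -3300 J.
Net over both steps: W = -1270 J, Q = -3300 J, ΔU = -2030 J.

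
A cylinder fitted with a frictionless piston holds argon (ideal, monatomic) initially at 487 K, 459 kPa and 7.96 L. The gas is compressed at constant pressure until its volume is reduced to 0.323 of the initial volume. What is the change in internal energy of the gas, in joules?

n = P₁V₁/(RT₁) = 459×7.96/(8.314×487) = 0.902 mol.
Isobaric: P stays 459 kPa; V/T = const ⇒ T₂ = 157 K, V₂ = 2.57 L.
For an ideal gas ΔU = nCvΔT with Cv = (3/2)R = 12.5 J/(mol·K).
ΔU = 0.902×12.5×(157−487) = -3710 J.

-3710 J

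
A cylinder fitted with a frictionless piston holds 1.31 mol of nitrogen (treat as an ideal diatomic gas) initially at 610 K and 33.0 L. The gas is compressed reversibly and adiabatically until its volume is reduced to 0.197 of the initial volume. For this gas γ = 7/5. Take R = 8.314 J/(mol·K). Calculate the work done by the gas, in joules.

P₁ = nRT₁/V₁ = 1.31×8.314×610/33.0 = 201 kPa.
Adiabatic: TV^(γ−1) = const ⇒ T₂ = 610×(5.08)^0.400 = 1170 K; PV^γ = const ⇒ P₂ = 1960 kPa.
ΔU = nCvΔT = 1.31×20.8×(1170−610) = 15200 J.
Q = 0 for an adiabatic process, so W = −ΔU = -15200 J.

-15200 J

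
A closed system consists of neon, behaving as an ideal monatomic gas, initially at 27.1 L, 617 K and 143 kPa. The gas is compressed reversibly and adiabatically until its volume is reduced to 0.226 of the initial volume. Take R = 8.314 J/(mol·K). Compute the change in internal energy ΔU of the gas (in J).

n = P₁V₁/(RT₁) = 143×27.1/(8.314×617) = 0.755 mol.
Adiabatic: TV^(γ−1) = const ⇒ T₂ = 617×(4.42)^0.667 = 1660 K; PV^γ = const ⇒ P₂ = 1710 kPa.
For an ideal gas ΔU = nCvΔT with Cv = (3/2)R = 12.5 J/(mol·K).
ΔU = 0.755×12.5×(1660−617) = 9850 J.

9850 J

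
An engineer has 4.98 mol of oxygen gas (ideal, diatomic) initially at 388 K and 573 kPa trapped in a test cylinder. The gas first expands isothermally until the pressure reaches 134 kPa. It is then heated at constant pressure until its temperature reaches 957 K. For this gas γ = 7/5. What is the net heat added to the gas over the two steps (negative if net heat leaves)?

106000 J

V₁ = nRT₁/P₁ = 4.98×8.314×388/573 = 28.0 L.
Step 1 — Isothermal: T stays 388 K; PV = const ⇒ V₂ = 120 L, P₂ = 134 kPa.
ΔU = 0 (ideal gas, T constant).
W = nRT ln(V₂/V₁) = 4.98×8.314×388×ln(4.28) = 23300 J.
Q = ΔU + W = 23300 J.
State after step 1: P = 134 kPa, V = 120 L, T = 388 K.
Step 2 — Isobaric: P stays 134 kPa; V/T = const ⇒ T₂ = 957 K, V₂ = 296 L.
W = PΔV = 134×(296−120) kPa·L = 23600 J.
ΔU = nCvΔT = 4.98×20.8×(957−388) = 58900 J.
Q = ΔU + W = nCpΔT = 82500 J.
Net over both steps: W = 46900 J, Q = 106000 J, ΔU = 58900 J.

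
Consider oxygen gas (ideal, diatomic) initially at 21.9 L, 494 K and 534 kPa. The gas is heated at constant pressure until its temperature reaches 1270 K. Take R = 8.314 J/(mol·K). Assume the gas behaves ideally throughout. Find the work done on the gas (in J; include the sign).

-18400 J

n = P₁V₁/(RT₁) = 534×21.9/(8.314×494) = 2.85 mol.
Isobaric: P stays 534 kPa; V/T = const ⇒ T₂ = 1270 K, V₂ = 56.3 L.
W = PΔV = 534×(56.3−21.9) kPa·L = 18400 J.
Work done on the gas = −W_by = -18400 J.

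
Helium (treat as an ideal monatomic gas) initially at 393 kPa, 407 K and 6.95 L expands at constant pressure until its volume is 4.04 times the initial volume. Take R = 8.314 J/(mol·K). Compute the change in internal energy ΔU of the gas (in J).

n = P₁V₁/(RT₁) = 393×6.95/(8.314×407) = 0.807 mol.
Isobaric: P stays 393 kPa; V/T = const ⇒ T₂ = 1640 K, V₂ = 28.1 L.
For an ideal gas ΔU = nCvΔT with Cv = (3/2)R = 12.5 J/(mol·K).
ΔU = 0.807×12.5×(1640−407) = 12500 J.

12500 J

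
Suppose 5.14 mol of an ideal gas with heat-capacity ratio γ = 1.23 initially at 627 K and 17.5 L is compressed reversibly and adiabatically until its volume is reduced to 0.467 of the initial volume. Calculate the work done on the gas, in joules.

22300 J

P₁ = nRT₁/V₁ = 5.14×8.314×627/17.5 = 1530 kPa.
Adiabatic: TV^(γ−1) = const ⇒ T₂ = 627×(2.14)^0.230 = 747 K; PV^γ = const ⇒ P₂ = 3910 kPa.
ΔU = nCvΔT = 5.14×36.1×(747−627) = 22300 J.
Q = 0 for an adiabatic process, so W = −ΔU = -22300 J.
Work done on the gas = −W_by = 22300 J.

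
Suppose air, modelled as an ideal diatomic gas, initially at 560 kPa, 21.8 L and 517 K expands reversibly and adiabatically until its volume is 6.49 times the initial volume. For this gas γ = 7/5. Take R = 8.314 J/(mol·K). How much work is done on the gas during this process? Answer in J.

-16100 J

n = P₁V₁/(RT₁) = 560×21.8/(8.314×517) = 2.84 mol.
Adiabatic: TV^(γ−1) = const ⇒ T₂ = 517×(0.154)^0.400 = 245 K; PV^γ = const ⇒ P₂ = 40.8 kPa.
ΔU = nCvΔT = 2.84×20.8×(245−517) = -16100 J.
Q = 0 for an adiabatic process, so W = −ΔU = 16100 J.
Work done on the gas = −W_by = -16100 J.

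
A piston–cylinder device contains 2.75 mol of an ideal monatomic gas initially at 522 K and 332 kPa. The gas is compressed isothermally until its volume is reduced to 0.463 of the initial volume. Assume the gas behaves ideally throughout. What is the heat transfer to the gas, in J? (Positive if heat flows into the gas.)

V₁ = nRT₁/P₁ = 2.75×8.314×522/332 = 35.9 L.
Isothermal: T stays 522 K; PV = const ⇒ V₂ = 16.6 L, P₂ = 717 kPa.
ΔU = 0 (ideal gas, T constant).
W = nRT ln(V₂/V₁) = 2.75×8.314×522×ln(0.463) = -9190 J.
Q = ΔU + W = -9190 J.

-9190 J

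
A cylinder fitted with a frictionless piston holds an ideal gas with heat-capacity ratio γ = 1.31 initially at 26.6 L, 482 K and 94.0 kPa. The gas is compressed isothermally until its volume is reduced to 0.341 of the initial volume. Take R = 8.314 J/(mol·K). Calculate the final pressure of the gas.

276 kPa

Isothermal: T stays 482 K; PV = const ⇒ V₂ = 9.07 L, P₂ = 276 kPa.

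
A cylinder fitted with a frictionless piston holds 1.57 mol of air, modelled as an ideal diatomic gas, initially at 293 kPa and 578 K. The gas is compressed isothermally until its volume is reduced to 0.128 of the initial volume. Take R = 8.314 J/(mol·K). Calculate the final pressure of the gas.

V₁ = nRT₁/P₁ = 1.57×8.314×578/293 = 25.7 L.
Isothermal: T stays 578 K; PV = const ⇒ V₂ = 3.30 L, P₂ = 2290 kPa.

2290 kPa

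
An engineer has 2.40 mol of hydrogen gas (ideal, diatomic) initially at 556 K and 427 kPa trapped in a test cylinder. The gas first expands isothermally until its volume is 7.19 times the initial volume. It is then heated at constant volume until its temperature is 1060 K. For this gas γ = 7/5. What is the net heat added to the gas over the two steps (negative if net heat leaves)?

V₁ = nRT₁/P₁ = 2.40×8.314×556/427 = 26.0 L.
Step 1 — Isothermal: T stays 556 K; PV = const ⇒ V₂ = 187 L, P₂ = 59.4 kPa.
ΔU = 0 (ideal gas, T constant).
W = nRT ln(V₂/V₁) = 2.40×8.314×556×ln(7.19) = 21900 J.
Q = ΔU + W = 21900 J.
State after step 1: P = 59.4 kPa, V = 187 L, T = 556 K.
Step 2 — Isochoric: V stays 187 L; P/T = const ⇒ T₂ = 1060 K, P₂ = 113 kPa.
W = 0 (no volume change).
ΔU = nCvΔT = 2.40×20.8×(1060−556) = 25100 J.
Q = ΔU = 25100 J.
Net over both steps: W = 21900 J, Q = 47000 J, ΔU = 25100 J.

47000 J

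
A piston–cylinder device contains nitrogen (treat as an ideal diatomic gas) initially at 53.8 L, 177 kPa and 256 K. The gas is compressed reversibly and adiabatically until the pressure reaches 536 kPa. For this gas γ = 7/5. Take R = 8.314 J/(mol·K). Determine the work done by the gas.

n = P₁V₁/(RT₁) = 177×53.8/(8.314×256) = 4.47 mol.
Adiabatic: T₂/T₁ = (P₂/P₁)^((γ−1)/γ) ⇒ T₂ = 256×(3.03)^0.286 = 351 K; V₂ = 24.4 L.
ΔU = nCvΔT = 4.47×20.8×(351−256) = 8870 J.
Q = 0 for an adiabatic process, so W = −ΔU = -8870 J.

-8870 J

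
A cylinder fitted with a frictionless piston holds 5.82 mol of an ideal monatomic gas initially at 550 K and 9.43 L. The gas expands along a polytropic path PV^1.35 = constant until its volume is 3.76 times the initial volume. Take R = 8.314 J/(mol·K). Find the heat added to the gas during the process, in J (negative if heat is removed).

P₁ = nRT₁/V₁ = 5.82×8.314×550/9.43 = 2820 kPa.
Polytropic n=1.35: T₂ = T₁(V₁/V₂)^(n−1) = 550×(0.266)^0.35 = 346 K; P₂ = P₁(V₁/V₂)^n = 472 kPa.
W = (P₁V₁−P₂V₂)/(n−1) = (2820×9.43−472×35.5)/0.35 = 28200 J.
ΔU = nCvΔT = 5.82×12.5×(346−550) = -14800 J.
Q = ΔU + W = 13400 J.

13400 J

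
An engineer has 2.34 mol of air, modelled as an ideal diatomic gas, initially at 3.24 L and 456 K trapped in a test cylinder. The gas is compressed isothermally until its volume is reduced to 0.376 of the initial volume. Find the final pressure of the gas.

7280 kPa

P₁ = nRT₁/V₁ = 2.34×8.314×456/3.24 = 2740 kPa.
Isothermal: T stays 456 K; PV = const ⇒ V₂ = 1.22 L, P₂ = 7280 kPa.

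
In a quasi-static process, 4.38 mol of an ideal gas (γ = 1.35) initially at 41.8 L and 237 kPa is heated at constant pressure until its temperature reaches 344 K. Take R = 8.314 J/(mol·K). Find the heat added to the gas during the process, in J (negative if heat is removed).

10100 J

T₁ = P₁V₁/(nR) = 237×41.8/(4.38×8.314) = 272 K.
Isobaric: P stays 237 kPa; V/T = const ⇒ T₂ = 344 K, V₂ = 52.9 L.
W = PΔV = 237×(52.9−41.8) kPa·L = 2620 J.
ΔU = nCvΔT = 4.38×23.8×(344−272) = 7490 J.
Q = ΔU + W = nCpΔT = 10100 J.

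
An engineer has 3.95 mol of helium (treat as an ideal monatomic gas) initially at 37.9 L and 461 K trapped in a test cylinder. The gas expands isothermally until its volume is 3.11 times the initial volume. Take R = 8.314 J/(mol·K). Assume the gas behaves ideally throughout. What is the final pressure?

P₁ = nRT₁/V₁ = 3.95×8.314×461/37.9 = 399 kPa.
Isothermal: T stays 461 K; PV = const ⇒ V₂ = 118 L, P₂ = 128 kPa.

128 kPa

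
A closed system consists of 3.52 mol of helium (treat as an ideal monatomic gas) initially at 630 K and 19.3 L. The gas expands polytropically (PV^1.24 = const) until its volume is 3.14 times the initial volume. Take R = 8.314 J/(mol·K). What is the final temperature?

479 K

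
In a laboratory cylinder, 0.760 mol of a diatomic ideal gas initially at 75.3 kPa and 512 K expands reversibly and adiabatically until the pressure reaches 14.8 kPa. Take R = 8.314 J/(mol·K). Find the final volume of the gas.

137 L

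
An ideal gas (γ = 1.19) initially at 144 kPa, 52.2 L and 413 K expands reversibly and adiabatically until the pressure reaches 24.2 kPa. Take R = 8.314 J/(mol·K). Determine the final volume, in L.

Adiabatic: T₂/T₁ = (P₂/P₁)^((γ−1)/γ) ⇒ T₂ = 413×(0.168)^0.160 = 311 K; V₂ = 234 L.

234 L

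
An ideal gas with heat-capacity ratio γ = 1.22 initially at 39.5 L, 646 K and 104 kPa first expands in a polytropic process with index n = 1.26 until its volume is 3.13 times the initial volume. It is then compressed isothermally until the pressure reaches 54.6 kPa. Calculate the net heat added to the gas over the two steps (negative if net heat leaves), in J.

n = P₁V₁/(RT₁) = 104×39.5/(8.314×646) = 0.765 mol.
Step 1 — Polytropic n=1.26: T₂ = T₁(V₁/V₂)^(n−1) = 646×(0.319)^0.26 = 480 K; P₂ = P₁(V₁/V₂)^n = 24.7 kPa.
W = (P₁V₁−P₂V₂)/(n−1) = (104×39.5−24.7×124)/0.26 = 4060 J.
ΔU = nCvΔT = 0.765×37.8×(480−646) = -4790 J.
Q = ΔU + W = -737 J.
State after step 1: P = 24.7 kPa, V = 124 L, T = 480 K.
Step 2 — Isothermal: T stays 480 K; PV = const ⇒ V₂ = 55.9 L, P₂ = 54.6 kPa.
ΔU = 0 (ideal gas, T constant).
W = nRT ln(V₂/V₁) = 0.765×8.314×480×ln(0.452) = -2420 J.
Q = ΔU + W = -2420 J.
Net over both steps: W = 1630 J, Q = -3160 J, ΔU = -4790 J.

-3160 J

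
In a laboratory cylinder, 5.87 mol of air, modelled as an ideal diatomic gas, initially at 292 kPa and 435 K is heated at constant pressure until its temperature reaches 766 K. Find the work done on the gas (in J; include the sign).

V₁ = nRT₁/P₁ = 5.87×8.314×435/292 = 72.7 L.
Isobaric: P stays 292 kPa; V/T = const ⇒ T₂ = 766 K, V₂ = 128 L.
W = PΔV = 292×(128−72.7) kPa·L = 16200 J.
Work done on the gas = −W_by = -16200 J.

-16200 J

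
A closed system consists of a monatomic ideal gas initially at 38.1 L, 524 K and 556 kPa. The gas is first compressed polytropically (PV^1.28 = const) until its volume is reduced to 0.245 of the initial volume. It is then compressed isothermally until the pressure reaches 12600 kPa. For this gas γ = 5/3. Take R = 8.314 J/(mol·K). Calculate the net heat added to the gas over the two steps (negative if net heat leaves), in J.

-62600 J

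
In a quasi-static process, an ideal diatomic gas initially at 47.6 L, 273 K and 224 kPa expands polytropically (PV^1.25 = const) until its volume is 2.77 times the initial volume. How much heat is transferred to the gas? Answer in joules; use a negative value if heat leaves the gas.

3600 J

n = P₁V₁/(RT₁) = 224×47.6/(8.314×273) = 4.70 mol.
Polytropic n=1.25: T₂ = T₁(V₁/V₂)^(n−1) = 273×(0.361)^0.25 = 212 K; P₂ = P₁(V₁/V₂)^n = 62.7 kPa.
W = (P₁V₁−P₂V₂)/(n−1) = (224×47.6−62.7×132)/0.25 = 9590 J.
ΔU = nCvΔT = 4.70×20.8×(212−273) = -5990 J.
Q = ΔU + W = 3600 J.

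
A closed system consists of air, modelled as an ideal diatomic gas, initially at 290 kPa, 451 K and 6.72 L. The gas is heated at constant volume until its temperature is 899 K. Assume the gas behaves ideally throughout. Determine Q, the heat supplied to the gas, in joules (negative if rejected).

4840 J

n = P₁V₁/(RT₁) = 290×6.72/(8.314×451) = 0.520 mol.
Isochoric: V stays 6.72 L; P/T = const ⇒ T₂ = 899 K, P₂ = 578 kPa.
W = 0 (no volume change).
ΔU = nCvΔT = 0.520×20.8×(899−451) = 4840 J.
Q = ΔU = 4840 J.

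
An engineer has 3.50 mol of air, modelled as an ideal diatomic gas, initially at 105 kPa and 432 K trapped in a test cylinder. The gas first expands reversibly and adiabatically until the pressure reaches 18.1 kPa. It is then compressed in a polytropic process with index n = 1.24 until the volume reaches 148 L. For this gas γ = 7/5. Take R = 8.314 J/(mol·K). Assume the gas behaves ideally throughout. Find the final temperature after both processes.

V₁ = nRT₁/P₁ = 3.50×8.314×432/105 = 120 L.
Step 1 — Adiabatic: T₂/T₁ = (P₂/P₁)^((γ−1)/γ) ⇒ T₂ = 432×(0.172)^0.286 = 261 K; V₂ = 420 L.
ΔU = nCvΔT = 3.50×20.8×(261−432) = -12400 J.
Q = 0 for an adiabatic process, so W = −ΔU = 12400 J.
State after step 1: P = 18.1 kPa, V = 420 L, T = 261 K.
Step 2 — Polytropic n=1.24: T₂ = T₁(V₁/V₂)^(n−1) = 261×(2.84)^0.24 = 336 K; P₂ = P₁(V₁/V₂)^n = 66.0 kPa.
W = (P₁V₁−P₂V₂)/(n−1) = (18.1×420−66.0×148)/0.24 = -9020 J.
ΔU = nCvΔT = 3.50×20.8×(336−261) = 5410 J.
Q = ΔU + W = -3610 J.
Net over both steps: W = 3390 J, Q = -3610 J, ΔU = -7000 J.

336 K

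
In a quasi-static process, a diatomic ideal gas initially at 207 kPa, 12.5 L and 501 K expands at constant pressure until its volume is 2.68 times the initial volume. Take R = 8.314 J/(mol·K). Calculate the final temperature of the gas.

Isobaric: P stays 207 kPa; V/T = const ⇒ T₂ = 1340 K, V₂ = 33.5 L.

1340 K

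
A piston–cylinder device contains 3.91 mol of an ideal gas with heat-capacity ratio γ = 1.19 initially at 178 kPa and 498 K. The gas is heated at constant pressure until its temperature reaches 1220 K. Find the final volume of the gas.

223 L

V₁ = nRT₁/P₁ = 3.91×8.314×498/178 = 90.9 L.
Isobaric: P stays 178 kPa; V/T = const ⇒ T₂ = 1220 K, V₂ = 223 L.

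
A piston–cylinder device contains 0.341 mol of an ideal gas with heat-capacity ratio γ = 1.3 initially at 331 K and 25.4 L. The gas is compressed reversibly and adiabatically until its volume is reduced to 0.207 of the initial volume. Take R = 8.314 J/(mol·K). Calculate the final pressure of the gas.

P₁ = nRT₁/V₁ = 0.341×8.314×331/25.4 = 36.9 kPa.
Adiabatic: TV^(γ−1) = const ⇒ T₂ = 331×(4.83)^0.300 = 531 K; PV^γ = const ⇒ P₂ = 286 kPa.

286 kPa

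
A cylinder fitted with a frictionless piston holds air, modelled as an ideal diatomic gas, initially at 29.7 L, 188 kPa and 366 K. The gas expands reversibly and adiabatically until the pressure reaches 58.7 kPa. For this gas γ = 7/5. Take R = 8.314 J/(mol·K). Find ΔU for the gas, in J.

-3950 J

n = P₁V₁/(RT₁) = 188×29.7/(8.314×366) = 1.83 mol.
Adiabatic: T₂/T₁ = (P₂/P₁)^((γ−1)/γ) ⇒ T₂ = 366×(0.312)^0.286 = 262 K; V₂ = 68.2 L.
For an ideal gas ΔU = nCvΔT with Cv = (5/2)R = 20.8 J/(mol·K).
ΔU = 1.83×20.8×(262−366) = -3950 J.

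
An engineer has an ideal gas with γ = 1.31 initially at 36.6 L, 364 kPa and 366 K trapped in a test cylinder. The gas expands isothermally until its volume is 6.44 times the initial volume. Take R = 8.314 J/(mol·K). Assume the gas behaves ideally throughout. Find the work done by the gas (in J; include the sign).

24800 J

n = P₁V₁/(RT₁) = 364×36.6/(8.314×366) = 4.38 mol.
Isothermal: T stays 366 K; PV = const ⇒ V₂ = 236 L, P₂ = 56.5 kPa.
W = nRT ln(V₂/V₁) = 4.38×8.314×366×ln(6.44) = 24800 J.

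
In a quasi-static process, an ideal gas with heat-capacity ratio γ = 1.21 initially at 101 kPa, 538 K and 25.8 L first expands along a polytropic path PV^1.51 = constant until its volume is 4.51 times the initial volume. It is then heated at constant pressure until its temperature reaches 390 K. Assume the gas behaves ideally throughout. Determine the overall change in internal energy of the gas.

-3410 J

n = P₁V₁/(RT₁) = 101×25.8/(8.314×538) = 0.583 mol.
Step 1 — Polytropic n=1.51: T₂ = T₁(V₁/V₂)^(n−1) = 538×(0.222)^0.51 = 250 K; P₂ = P₁(V₁/V₂)^n = 10.4 kPa.
W = (P₁V₁−P₂V₂)/(n−1) = (101×25.8−10.4×116)/0.51 = 2740 J.
ΔU = nCvΔT = 0.583×39.6×(250−538) = -6650 J.
Q = ΔU + W = -3910 J.
State after step 1: P = 10.4 kPa, V = 116 L, T = 250 K.
Step 2 — Isobaric: P stays 10.4 kPa; V/T = const ⇒ T₂ = 390 K, V₂ = 182 L.
W = PΔV = 10.4×(182−116) kPa·L = 680 J.
ΔU = nCvΔT = 0.583×39.6×(390−250) = 3240 J.
Q = ΔU + W = nCpΔT = 3920 J.
Net over both steps: W = 3420 J, Q = 6.23 J, ΔU = -3410 J.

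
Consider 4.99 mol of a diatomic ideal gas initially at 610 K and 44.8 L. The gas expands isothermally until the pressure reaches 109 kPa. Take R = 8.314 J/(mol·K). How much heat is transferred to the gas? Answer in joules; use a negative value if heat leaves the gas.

41600 J

P₁ = nRT₁/V₁ = 4.99×8.314×610/44.8 = 565 kPa.
Isothermal: T stays 610 K; PV = const ⇒ V₂ = 232 L, P₂ = 109 kPa.
ΔU = 0 (ideal gas, T constant).
W = nRT ln(V₂/V₁) = 4.99×8.314×610×ln(5.18) = 41600 J.
Q = ΔU + W = 41600 J.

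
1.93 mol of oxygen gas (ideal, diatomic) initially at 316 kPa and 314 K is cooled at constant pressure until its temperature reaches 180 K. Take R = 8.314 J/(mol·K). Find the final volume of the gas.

V₁ = nRT₁/P₁ = 1.93×8.314×314/316 = 15.9 L.
Isobaric: P stays 316 kPa; V/T = const ⇒ T₂ = 180 K, V₂ = 9.14 L.

9.14 L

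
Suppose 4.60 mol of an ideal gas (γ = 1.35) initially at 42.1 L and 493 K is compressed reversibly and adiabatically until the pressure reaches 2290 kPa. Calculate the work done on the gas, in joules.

28400 J

P₁ = nRT₁/V₁ = 4.60×8.314×493/42.1 = 448 kPa.
Adiabatic: T₂/T₁ = (P₂/P₁)^((γ−1)/γ) ⇒ T₂ = 493×(5.11)^0.259 = 753 K; V₂ = 12.6 L.
ΔU = nCvΔT = 4.60×23.8×(753−493) = 28400 J.
Q = 0 for an adiabatic process, so W = −ΔU = -28400 J.
Work done on the gas = −W_by = 28400 J.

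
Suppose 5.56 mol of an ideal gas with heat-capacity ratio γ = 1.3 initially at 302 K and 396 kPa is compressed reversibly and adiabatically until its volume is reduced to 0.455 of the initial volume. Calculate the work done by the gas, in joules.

V₁ = nRT₁/P₁ = 5.56×8.314×302/396 = 35.3 L.
Adiabatic: TV^(γ−1) = const ⇒ T₂ = 302×(2.20)^0.300 = 382 K; PV^γ = const ⇒ P₂ = 1100 kPa.
ΔU = nCvΔT = 5.56×27.7×(382−302) = 12400 J.
Q = 0 for an adiabatic process, so W = −ΔU = -12400 J.

-12400 J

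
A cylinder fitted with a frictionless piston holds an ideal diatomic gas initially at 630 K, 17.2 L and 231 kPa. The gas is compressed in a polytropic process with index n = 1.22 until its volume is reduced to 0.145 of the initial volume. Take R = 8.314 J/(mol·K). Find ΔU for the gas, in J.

5260 J

n = P₁V₁/(RT₁) = 231×17.2/(8.314×630) = 0.759 mol.
Polytropic n=1.22: T₂ = T₁(V₁/V₂)^(n−1) = 630×(6.90)^0.22 = 963 K; P₂ = P₁(V₁/V₂)^n = 2440 kPa.
For an ideal gas ΔU = nCvΔT with Cv = (5/2)R = 20.8 J/(mol·K).
ΔU = 0.759×20.8×(963−630) = 5260 J.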